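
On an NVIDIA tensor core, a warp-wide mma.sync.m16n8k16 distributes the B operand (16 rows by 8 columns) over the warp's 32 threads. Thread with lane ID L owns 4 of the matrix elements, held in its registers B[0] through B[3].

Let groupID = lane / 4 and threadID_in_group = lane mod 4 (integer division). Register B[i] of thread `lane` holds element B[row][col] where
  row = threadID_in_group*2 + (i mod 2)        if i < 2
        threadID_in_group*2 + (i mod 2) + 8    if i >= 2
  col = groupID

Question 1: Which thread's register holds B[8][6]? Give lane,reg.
24,2

c=6→G=6  r=8→rhi=1,T=0,p=0
L=6*4+0=24  i=1*2+0=2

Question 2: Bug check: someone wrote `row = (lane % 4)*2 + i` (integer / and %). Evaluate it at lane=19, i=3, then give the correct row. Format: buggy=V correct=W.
`(lane % 4)*2 + i`[19,3]=>9
lane 19=>19/4=4, 19 mod 4=3
i=3  r:2·3+1+8=>15  c:4
row: 9 vs 15

buggy=9 correct=15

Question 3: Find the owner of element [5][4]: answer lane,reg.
18,1

c=4⇒gr=4  r=5⇒Rb=0,th=2,odd=1
L=4*4+2=18  i=0*2+1=1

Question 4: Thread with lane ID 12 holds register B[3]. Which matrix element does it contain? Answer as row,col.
L=12⇒gr=12>>2=3, th=12&3=0
[3]⇒row 0·2+1+8=9  col gr=3

9,3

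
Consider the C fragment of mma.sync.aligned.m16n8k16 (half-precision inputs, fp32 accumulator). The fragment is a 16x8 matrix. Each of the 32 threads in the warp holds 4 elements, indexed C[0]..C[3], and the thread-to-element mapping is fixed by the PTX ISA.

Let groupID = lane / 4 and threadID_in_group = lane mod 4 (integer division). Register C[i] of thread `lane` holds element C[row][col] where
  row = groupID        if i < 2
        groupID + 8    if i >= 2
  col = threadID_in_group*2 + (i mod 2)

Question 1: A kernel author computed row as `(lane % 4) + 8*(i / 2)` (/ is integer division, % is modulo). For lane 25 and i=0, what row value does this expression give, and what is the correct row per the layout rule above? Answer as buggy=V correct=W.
`(lane % 4) + 8*(i / 2)`[25,0]->1
lane 25: g=6 (25/4), t=1 (25%4)
i=0: r=6+0=6, c=1*2+0=2
row: 1 vs 6

buggy=1 correct=6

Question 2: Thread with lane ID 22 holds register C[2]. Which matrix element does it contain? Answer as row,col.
13,4

lane 22: g=5 (22/4), t=2 (22%4)
i=2: r=5+8=13, c=2*2+0=4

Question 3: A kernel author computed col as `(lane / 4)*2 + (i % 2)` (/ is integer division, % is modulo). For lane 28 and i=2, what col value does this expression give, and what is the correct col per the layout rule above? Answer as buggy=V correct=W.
buggy=14 correct=0

`(lane / 4)*2 + (i % 2)`[28,2]⇒14
L=28⇒gr=28>>2=7, th=28&3=0
[2]⇒row 7+8=15  col 0·2+0=0
col: 14 vs 0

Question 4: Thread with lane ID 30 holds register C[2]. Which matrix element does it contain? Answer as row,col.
15,4

lane 30: gid=7 (30/4), tid=2 (30%4)
i=2: r=7+8=15, c=2*2+0=4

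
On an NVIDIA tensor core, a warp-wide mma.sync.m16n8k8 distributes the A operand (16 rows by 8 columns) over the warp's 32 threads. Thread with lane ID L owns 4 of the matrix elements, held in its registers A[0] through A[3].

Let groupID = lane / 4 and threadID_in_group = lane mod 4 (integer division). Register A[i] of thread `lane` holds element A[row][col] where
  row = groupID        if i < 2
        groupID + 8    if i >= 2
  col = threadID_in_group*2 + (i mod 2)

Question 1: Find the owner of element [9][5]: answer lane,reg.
6,3

r: 9->gid=1,r8=1  c: 5->tid=2,i&1=1
L=1*4+2=6  i=1*2+1=3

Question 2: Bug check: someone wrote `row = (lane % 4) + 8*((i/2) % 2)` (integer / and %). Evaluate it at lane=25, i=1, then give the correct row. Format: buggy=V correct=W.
`(lane % 4) + 8*((i/2) % 2)`[25,1]=>1
25: grp=6,tig=1
[1] (6+0,1*2+1) = (6,3)
row: 1 vs 6

buggy=1 correct=6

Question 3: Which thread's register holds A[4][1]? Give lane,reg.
r=4→G=4,rhi=0  c=1→T=0,p=1
L=4*4+0=16  i=0*2+1=1

16,1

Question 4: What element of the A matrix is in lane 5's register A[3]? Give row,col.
lane 5: G=1 (5/4), T=1 (5%4)
i=3: r=1+8=9, c=1*2+1=3

9,3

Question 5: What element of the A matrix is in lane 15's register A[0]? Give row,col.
lane 15->15/4=3, 15 mod 4=3
i=0  r:3+0->3  c:2·3+0->6

3,6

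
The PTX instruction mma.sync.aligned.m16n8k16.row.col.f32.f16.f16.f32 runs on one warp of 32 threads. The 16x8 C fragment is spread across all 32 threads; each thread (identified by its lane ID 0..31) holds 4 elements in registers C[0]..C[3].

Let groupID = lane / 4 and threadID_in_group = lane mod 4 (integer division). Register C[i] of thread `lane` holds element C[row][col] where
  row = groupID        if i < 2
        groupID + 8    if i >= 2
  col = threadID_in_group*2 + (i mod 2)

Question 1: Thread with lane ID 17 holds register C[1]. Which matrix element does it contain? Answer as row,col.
17: gid=4,tid=1
[1] (4+0,1*2+1) = (4,3)

4,3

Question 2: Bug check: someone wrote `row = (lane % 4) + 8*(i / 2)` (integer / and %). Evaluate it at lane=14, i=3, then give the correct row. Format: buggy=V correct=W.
`(lane % 4) + 8*(i / 2)`[14,3]→10
lane 14→14/4=3, 14 mod 4=2
i=3  r:3+8→11  c:2·2+1→5
row: 10 vs 11

buggy=10 correct=11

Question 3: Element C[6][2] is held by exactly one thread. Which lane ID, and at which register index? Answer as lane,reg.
r: 6->gid=6,r8=0  c: 2->tid=1,i&1=0
L=6*4+1=25  i=0*2+0=0

25,0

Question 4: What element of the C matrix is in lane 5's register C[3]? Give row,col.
9,3

5: gr=1,th=1
[3] (1+8,1*2+1) = (9,3)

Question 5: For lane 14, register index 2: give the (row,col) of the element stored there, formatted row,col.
14: gr=3,th=2
[2] (3+8,2*2+0) = (11,4)

11,4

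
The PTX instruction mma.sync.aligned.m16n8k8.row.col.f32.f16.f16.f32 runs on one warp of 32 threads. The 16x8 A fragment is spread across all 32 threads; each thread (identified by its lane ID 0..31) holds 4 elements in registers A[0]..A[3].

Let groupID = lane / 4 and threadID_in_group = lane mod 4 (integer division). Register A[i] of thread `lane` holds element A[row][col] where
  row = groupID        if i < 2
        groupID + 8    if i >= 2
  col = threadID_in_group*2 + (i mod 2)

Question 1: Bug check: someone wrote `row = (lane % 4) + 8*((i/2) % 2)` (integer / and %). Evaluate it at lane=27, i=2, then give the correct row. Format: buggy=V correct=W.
`(lane % 4) + 8*((i/2) % 2)`[27,2]->11
27: gid=6,tid=3
[2] (6+8,3*2+0) = (14,6)
row: 11 vs 14

buggy=11 correct=14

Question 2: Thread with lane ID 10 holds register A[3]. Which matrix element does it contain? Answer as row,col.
10,5

10: gid=2,tid=2
[3] (2+8,2*2+1) = (10,5)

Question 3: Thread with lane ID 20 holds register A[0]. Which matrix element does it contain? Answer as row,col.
5,0

lane 20: G=5 (20/4), T=0 (20%4)
i=0: r=5+0=5, c=0*2+0=0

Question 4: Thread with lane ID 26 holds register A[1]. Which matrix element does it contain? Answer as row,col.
6,5

L=26->gid=26>>2=6, tid=26&3=2
[1]->row 6+0=6  col 2·2+1=5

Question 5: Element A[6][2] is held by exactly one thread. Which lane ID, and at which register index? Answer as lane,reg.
25,0

r: 6->gid=6,r8=0  c: 2->tid=1,i&1=0
L=6*4+1=25  i=0*2+0=0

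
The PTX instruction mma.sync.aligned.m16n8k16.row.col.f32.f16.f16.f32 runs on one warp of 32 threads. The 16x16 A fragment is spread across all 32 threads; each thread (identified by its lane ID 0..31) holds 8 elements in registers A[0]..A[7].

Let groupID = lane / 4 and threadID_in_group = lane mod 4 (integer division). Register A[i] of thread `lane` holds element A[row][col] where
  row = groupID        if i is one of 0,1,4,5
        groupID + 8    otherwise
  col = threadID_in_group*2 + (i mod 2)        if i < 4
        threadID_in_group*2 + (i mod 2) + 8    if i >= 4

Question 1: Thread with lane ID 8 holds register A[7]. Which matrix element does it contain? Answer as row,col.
L=8→G=8>>2=2, T=8&3=0
[7]→row 2+8=10  col 0·2+1+8=9

10,9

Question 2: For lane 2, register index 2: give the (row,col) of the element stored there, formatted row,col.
8,4

lane 2=>2/4=0, 2 mod 4=2
i=2  r:0+8=>8  c:2·2+0+0=>4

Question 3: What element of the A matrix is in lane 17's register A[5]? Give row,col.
4,11

lane 17: grp=4 (17/4), tig=1 (17%4)
i=5: r=4+0=4, c=1*2+1+8=11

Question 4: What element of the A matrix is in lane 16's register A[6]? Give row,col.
12,8

L=16⇒gr=16>>2=4, th=16&3=0
[6]⇒row 4+8=12  col 0·2+0+8=8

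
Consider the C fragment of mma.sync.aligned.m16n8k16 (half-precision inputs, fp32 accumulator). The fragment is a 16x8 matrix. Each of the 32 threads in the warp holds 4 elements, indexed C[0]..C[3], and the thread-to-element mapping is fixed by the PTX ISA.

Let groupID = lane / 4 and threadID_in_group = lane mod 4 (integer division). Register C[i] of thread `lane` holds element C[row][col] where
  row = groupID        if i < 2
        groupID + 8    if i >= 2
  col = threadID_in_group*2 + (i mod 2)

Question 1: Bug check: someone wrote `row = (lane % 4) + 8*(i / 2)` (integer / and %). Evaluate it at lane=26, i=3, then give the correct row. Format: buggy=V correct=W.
`(lane % 4) + 8*(i / 2)`[26,3]→10
lane 26→26/4=6, 26 mod 4=2
i=3  r:6+8→14  c:2·2+1→5
row: 10 vs 14

buggy=10 correct=14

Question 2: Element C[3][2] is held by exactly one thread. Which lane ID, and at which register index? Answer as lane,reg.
13,0

r=3→G=3,rhi=0  c=2→T=1,p=0
L=3*4+1=13  i=0*2+0=0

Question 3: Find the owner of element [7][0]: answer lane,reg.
r=7→G=7,rhi=0  c=0→T=0,p=0
L=7*4+0=28  i=0*2+0=0

28,0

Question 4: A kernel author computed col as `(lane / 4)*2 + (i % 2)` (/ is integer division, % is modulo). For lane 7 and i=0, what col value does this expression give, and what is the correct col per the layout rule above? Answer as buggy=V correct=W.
`(lane / 4)*2 + (i % 2)`[7,0]→2
lane 7→7/4=1, 7 mod 4=3
i=0  r:1+0→1  c:2·3+0→6
col: 2 vs 6

buggy=2 correct=6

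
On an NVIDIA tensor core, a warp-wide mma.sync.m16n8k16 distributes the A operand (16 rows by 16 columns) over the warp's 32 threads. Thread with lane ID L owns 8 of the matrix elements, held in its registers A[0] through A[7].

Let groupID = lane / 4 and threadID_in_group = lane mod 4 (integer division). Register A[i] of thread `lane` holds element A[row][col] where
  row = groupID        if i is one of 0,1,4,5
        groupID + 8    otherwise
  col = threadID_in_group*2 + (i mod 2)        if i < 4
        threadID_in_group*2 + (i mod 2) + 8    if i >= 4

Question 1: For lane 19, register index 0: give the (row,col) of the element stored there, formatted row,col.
4,6

L=19→G=19>>2=4, T=19&3=3
[0]→row 4+0=4  col 3·2+0+0=6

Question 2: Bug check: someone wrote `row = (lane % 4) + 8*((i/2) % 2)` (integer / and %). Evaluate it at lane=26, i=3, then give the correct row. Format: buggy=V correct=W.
buggy=10 correct=14

`(lane % 4) + 8*((i/2) % 2)`[26,3]=>10
lane 26=>26/4=6, 26 mod 4=2
i=3  r:6+8=>14  c:2·2+1+0=>5
row: 10 vs 14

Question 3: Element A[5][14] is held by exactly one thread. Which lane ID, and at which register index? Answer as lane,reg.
23,4

r=5→G=5,rhi=0  c=14→chi=1,T=3,p=0
L=5*4+3=23  i=1*4+0*2+0=4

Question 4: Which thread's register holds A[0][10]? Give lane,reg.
1,4

r=0->g=0,rb=0  c=10->cb=1,t=1,b0=0
L=0*4+1=1  i=1*4+0*2+0=4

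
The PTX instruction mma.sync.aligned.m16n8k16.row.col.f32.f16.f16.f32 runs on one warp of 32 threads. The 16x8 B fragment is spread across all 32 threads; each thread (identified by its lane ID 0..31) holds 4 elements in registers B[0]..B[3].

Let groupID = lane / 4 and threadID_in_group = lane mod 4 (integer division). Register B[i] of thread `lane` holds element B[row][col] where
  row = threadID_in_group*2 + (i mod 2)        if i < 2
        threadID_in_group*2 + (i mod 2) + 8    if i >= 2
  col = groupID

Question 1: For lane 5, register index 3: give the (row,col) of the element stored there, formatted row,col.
11,1

5: gr=1,th=1
[3] (1*2+1+8,1) = (11,1)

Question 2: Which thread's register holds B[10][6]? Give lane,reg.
c:6=>grp=6  r:10=>rB=1,tig=1,lo=0
L=6*4+1=25  i=1*2+0=2

25,2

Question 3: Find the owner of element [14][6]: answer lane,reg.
c=6->g=6  r=14->rb=1,t=3,b0=0
L=6*4+3=27  i=1*2+0=2

27,2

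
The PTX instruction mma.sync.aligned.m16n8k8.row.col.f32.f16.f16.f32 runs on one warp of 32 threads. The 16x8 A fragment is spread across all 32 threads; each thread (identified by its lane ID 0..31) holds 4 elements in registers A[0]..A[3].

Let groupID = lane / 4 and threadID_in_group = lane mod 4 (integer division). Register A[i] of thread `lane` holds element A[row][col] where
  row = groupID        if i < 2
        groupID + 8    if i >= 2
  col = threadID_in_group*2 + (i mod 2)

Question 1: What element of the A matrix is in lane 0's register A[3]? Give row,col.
lane 0->0/4=0, 0 mod 4=0
i=3  r:0+8->8  c:2·0+1->1

8,1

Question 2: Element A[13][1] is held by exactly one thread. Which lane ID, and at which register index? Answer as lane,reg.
20,3

r=13→G=5,rhi=1  c=1→T=0,p=1
L=5*4+0=20  i=1*2+1=3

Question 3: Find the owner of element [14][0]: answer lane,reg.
24,2

r=14⇒gr=6,Rb=1  c=0⇒th=0,odd=0
L=6*4+0=24  i=1*2+0=2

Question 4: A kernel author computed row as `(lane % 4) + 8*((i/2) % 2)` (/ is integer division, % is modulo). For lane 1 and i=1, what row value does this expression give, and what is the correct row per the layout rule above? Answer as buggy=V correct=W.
buggy=1 correct=0

`(lane % 4) + 8*((i/2) % 2)`[1,1]->1
1: g=0,t=1
[1] (0+0,1*2+1) = (0,3)
row: 1 vs 0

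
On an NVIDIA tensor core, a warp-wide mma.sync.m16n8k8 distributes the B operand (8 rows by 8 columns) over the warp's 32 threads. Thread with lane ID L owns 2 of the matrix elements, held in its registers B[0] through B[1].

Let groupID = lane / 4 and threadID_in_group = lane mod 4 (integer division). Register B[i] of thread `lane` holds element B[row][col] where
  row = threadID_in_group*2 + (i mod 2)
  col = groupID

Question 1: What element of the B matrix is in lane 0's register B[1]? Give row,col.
1,0

0: gr=0,th=0
[1] (0*2+1,0) = (1,0)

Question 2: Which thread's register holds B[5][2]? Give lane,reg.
10,1

c=2→G=2  r=5→T=2,p=1
L=2*4+2=10  i=1=1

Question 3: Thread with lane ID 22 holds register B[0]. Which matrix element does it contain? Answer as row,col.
22: grp=5,tig=2
[0] (2*2+0,5) = (4,5)

4,5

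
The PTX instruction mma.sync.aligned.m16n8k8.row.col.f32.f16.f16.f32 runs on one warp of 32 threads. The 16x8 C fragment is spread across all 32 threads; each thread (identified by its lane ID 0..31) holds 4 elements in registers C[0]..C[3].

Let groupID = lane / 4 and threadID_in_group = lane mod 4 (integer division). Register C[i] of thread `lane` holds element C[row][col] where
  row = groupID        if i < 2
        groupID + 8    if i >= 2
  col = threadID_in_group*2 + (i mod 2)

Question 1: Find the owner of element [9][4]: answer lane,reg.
6,2

r: 9->gid=1,r8=1  c: 4->tid=2,i&1=0
L=1*4+2=6  i=1*2+0=2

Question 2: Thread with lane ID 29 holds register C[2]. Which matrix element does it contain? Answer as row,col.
15,2

lane 29=>29/4=7, 29 mod 4=1
i=2  r:7+8=>15  c:2·1+0=>2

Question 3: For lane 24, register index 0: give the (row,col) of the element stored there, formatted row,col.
lane 24=>24/4=6, 24 mod 4=0
i=0  r:6+0=>6  c:2·0+0=>0

6,0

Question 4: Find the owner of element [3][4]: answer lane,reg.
r=3→G=3,rhi=0  c=4→T=2,p=0
L=3*4+2=14  i=0*2+0=0

14,0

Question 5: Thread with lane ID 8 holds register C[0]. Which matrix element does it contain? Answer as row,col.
2,0

lane 8->8/4=2, 8 mod 4=0
i=0  r:2+0->2  c:2·0+0->0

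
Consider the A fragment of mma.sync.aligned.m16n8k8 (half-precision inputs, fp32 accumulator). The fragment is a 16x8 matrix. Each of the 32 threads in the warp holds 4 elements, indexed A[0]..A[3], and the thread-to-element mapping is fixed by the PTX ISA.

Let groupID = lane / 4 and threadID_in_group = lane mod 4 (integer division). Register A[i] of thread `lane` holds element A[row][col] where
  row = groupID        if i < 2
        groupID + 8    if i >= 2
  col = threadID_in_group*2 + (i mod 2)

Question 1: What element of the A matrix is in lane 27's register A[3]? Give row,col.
14,7

27: G=6,T=3
[3] (6+8,3*2+1) = (14,7)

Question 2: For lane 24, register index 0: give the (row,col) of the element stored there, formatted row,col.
24: G=6,T=0
[0] (6+0,0*2+0) = (6,0)

6,0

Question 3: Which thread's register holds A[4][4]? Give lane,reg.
r=4⇒gr=4,Rb=0  c=4⇒th=2,odd=0
L=4*4+2=18  i=0*2+0=0

18,0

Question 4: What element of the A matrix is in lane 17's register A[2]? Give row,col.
lane 17: grp=4 (17/4), tig=1 (17%4)
i=2: r=4+8=12, c=1*2+0=2

12,2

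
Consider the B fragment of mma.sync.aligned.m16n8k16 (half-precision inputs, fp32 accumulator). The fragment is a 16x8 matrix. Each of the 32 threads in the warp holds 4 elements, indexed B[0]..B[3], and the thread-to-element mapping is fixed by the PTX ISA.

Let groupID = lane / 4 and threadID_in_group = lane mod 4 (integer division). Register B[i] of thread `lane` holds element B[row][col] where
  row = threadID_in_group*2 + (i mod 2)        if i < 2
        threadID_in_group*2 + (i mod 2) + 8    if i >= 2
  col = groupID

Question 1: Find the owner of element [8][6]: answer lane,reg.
c=6->g=6  r=8->rb=1,t=0,b0=0
L=6*4+0=24  i=1*2+0=2

24,2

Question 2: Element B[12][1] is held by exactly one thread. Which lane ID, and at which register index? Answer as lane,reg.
6,2

c: 1->gid=1  r: 12->r8=1,tid=2,i&1=0
L=1*4+2=6  i=1*2+0=2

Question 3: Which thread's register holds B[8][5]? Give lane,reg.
20,2

c:5=>grp=5  r:8=>rB=1,tig=0,lo=0
L=5*4+0=20  i=1*2+0=2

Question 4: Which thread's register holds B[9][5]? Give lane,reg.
c=5⇒gr=5  r=9⇒Rb=1,th=0,odd=1
L=5*4+0=20  i=1*2+1=3

20,3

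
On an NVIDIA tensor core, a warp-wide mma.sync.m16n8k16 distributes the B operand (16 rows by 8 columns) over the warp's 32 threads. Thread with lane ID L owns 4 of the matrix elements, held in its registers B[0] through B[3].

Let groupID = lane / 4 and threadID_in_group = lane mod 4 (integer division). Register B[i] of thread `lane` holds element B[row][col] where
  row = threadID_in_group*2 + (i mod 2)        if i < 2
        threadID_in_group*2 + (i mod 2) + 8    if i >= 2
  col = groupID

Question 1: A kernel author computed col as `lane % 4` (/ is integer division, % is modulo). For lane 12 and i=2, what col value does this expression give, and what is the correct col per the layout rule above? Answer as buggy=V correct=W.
buggy=0 correct=3

`lane % 4`[12,2]->0
12: g=3,t=0
[2] (0*2+0+8,3) = (8,3)
col: 0 vs 3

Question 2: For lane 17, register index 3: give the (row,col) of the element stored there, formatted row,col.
17: g=4,t=1
[3] (1*2+1+8,4) = (11,4)

11,4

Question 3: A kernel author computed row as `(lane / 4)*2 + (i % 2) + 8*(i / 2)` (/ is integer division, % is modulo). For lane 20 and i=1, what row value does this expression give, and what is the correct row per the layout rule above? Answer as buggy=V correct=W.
`(lane / 4)*2 + (i % 2) + 8*(i / 2)`[20,1]->11
lane 20: g=5 (20/4), t=0 (20%4)
i=1: r=0*2+1+0=1, c=g=5
row: 11 vs 1

buggy=11 correct=1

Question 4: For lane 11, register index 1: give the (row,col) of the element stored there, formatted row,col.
7,2

lane 11->11/4=2, 11 mod 4=3
i=1  r:2·3+1+0->7  c:2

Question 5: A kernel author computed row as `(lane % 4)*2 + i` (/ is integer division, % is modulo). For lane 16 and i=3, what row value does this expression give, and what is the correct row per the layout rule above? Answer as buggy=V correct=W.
buggy=3 correct=9

`(lane % 4)*2 + i`[16,3]->3
lane 16->16/4=4, 16 mod 4=0
i=3  r:2·0+1+8->9  c:4
row: 3 vs 9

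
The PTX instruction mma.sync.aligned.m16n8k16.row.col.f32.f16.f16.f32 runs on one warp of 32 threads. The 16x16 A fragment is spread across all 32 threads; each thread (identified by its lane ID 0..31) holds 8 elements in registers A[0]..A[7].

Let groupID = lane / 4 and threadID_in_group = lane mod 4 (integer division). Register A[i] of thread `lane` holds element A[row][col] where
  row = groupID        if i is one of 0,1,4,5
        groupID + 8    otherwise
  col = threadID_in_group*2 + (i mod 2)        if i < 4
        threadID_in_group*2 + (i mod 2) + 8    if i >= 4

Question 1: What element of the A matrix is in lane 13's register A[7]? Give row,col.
11,11

L=13->gid=13>>2=3, tid=13&3=1
[7]->row 3+8=11  col 1·2+1+8=11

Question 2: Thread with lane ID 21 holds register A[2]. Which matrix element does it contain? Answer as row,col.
lane 21->21/4=5, 21 mod 4=1
i=2  r:5+8->13  c:2·1+0+0->2

13,2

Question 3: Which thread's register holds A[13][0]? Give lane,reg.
20,2

r:13=>grp=5,rB=1  c:0=>cB=0,tig=0,lo=0
L=5*4+0=20  i=0*4+1*2+0=2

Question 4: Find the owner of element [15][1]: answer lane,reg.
28,3

r=15→G=7,rhi=1  c=1→chi=0,T=0,p=1
L=7*4+0=28  i=0*4+1*2+1=3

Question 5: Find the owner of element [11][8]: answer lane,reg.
r:11=>grp=3,rB=1  c:8=>cB=1,tig=0,lo=0
L=3*4+0=12  i=1*4+1*2+0=6

12,6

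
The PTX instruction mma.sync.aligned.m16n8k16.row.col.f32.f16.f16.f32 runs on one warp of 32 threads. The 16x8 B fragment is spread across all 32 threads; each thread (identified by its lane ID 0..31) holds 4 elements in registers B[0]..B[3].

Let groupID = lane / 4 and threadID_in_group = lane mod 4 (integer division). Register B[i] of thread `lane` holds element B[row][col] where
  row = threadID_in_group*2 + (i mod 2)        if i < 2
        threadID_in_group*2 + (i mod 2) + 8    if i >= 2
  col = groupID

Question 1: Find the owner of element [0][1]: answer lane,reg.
c: 1->gid=1  r: 0->r8=0,tid=0,i&1=0
L=1*4+0=4  i=0*2+0=0

4,0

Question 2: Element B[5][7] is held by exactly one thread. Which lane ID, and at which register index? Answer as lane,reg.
30,1

c: 7->gid=7  r: 5->r8=0,tid=2,i&1=1
L=7*4+2=30  i=0*2+1=1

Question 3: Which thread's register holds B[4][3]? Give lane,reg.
14,0

c=3->g=3  r=4->rb=0,t=2,b0=0
L=3*4+2=14  i=0*2+0=0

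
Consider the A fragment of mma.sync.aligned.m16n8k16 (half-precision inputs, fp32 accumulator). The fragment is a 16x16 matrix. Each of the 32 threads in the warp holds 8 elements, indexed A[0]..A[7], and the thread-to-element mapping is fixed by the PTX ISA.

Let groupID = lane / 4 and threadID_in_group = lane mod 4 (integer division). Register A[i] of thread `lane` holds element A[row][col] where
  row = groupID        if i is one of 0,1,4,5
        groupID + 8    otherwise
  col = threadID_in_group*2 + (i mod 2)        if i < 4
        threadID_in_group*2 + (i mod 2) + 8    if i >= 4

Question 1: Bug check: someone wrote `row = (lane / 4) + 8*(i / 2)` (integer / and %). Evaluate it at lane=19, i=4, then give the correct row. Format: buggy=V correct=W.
buggy=20 correct=4

`(lane / 4) + 8*(i / 2)`[19,4]⇒20
19: gr=4,th=3
[4] (4+0,3*2+0+8) = (4,14)
row: 20 vs 4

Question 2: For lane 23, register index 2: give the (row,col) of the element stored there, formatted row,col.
13,6

lane 23=>23/4=5, 23 mod 4=3
i=2  r:5+8=>13  c:2·3+0+0=>6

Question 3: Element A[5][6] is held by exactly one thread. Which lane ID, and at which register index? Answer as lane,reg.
r:5=>grp=5,rB=0  c:6=>cB=0,tig=3,lo=0
L=5*4+3=23  i=0*4+0*2+0=0

23,0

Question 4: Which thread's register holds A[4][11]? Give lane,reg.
17,5

r=4->g=4,rb=0  c=11->cb=1,t=1,b0=1
L=4*4+1=17  i=1*4+0*2+1=5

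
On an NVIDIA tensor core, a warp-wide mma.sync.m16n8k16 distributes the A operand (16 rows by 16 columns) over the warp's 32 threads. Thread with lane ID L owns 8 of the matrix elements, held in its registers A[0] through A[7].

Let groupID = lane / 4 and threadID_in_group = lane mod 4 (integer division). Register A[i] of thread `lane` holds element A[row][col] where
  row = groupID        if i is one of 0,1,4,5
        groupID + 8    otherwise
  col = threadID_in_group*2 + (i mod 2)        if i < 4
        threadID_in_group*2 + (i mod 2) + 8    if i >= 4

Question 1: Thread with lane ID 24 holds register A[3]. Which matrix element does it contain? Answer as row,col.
L=24->gid=24>>2=6, tid=24&3=0
[3]->row 6+8=14  col 0·2+1+0=1

14,1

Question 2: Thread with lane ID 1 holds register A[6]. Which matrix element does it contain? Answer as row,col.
8,10

L=1⇒gr=1>>2=0, th=1&3=1
[6]⇒row 0+8=8  col 1·2+0+8=10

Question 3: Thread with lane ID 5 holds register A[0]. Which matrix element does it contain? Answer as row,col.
1,2

L=5->gid=5>>2=1, tid=5&3=1
[0]->row 1+0=1  col 1·2+0+0=2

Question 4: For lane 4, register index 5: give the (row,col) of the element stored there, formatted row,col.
lane 4->4/4=1, 4 mod 4=0
i=5  r:1+0->1  c:2·0+1+8->9

1,9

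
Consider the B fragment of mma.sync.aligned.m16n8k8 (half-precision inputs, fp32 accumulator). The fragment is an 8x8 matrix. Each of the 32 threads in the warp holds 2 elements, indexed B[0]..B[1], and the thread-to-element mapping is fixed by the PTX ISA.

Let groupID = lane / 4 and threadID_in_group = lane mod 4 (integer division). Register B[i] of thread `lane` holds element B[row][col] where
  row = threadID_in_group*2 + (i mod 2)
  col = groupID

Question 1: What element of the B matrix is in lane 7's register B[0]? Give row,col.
lane 7->7/4=1, 7 mod 4=3
i=0  r:2·3+0->6  c:1

6,1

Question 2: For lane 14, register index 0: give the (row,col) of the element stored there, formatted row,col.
4,3

lane 14: g=3 (14/4), t=2 (14%4)
i=0: r=2*2+0=4, c=g=3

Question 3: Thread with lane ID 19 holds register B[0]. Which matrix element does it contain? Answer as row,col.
lane 19=>19/4=4, 19 mod 4=3
i=0  r:2·3+0=>6  c:4

6,4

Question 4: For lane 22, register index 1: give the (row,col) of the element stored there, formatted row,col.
lane 22→22/4=5, 22 mod 4=2
i=1  r:2·2+1→5  c:5

5,5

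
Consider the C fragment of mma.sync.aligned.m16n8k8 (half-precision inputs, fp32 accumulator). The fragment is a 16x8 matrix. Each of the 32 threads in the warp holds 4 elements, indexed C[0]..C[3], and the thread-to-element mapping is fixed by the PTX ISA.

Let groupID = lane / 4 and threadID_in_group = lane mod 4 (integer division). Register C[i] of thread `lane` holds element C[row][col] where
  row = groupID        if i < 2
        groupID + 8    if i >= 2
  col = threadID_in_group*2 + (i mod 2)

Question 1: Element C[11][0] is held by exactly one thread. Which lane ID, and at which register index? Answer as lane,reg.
12,2

r=11->g=3,rb=1  c=0->t=0,b0=0
L=3*4+0=12  i=1*2+0=2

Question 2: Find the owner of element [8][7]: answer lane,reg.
r=8⇒gr=0,Rb=1  c=7⇒th=3,odd=1
L=0*4+3=3  i=1*2+1=3

3,3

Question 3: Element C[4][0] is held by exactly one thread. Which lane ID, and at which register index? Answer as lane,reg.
16,0

r=4⇒gr=4,Rb=0  c=0⇒th=0,odd=0
L=4*4+0=16  i=0*2+0=0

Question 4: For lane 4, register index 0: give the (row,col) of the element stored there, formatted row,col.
4: grp=1,tig=0
[0] (1+0,0*2+0) = (1,0)

1,0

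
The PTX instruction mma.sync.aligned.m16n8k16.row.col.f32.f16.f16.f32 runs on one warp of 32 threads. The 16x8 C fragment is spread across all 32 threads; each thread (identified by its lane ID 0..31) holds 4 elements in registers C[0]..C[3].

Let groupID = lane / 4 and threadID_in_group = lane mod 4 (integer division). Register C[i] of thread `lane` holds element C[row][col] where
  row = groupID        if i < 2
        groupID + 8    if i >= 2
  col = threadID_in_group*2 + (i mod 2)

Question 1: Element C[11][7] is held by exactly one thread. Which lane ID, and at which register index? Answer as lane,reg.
15,3

r=11→G=3,rhi=1  c=7→T=3,p=1
L=3*4+3=15  i=1*2+1=3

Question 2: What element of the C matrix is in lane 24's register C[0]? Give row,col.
24: grp=6,tig=0
[0] (6+0,0*2+0) = (6,0)

6,0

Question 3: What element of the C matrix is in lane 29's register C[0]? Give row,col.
7,2

lane 29=>29/4=7, 29 mod 4=1
i=0  r:7+0=>7  c:2·1+0=>2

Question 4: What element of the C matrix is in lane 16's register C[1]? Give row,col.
4,1

16: g=4,t=0
[1] (4+0,0*2+1) = (4,1)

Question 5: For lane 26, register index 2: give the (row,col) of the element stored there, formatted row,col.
14,4

L=26⇒gr=26>>2=6, th=26&3=2
[2]⇒row 6+8=14  col 2·2+0=4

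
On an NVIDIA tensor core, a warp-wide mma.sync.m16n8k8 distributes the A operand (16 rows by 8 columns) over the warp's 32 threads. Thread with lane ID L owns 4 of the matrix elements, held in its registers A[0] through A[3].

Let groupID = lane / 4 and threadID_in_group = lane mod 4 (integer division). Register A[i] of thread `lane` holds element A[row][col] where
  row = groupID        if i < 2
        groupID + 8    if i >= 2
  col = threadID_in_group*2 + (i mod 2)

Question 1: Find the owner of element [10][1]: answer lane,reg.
r: 10->gid=2,r8=1  c: 1->tid=0,i&1=1
L=2*4+0=8  i=1*2+1=3

8,3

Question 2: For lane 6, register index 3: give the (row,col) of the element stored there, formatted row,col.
lane 6: gid=1 (6/4), tid=2 (6%4)
i=3: r=1+8=9, c=2*2+1=5

9,5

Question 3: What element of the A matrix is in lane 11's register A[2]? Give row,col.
10,6

L=11->gid=11>>2=2, tid=11&3=3
[2]->row 2+8=10  col 3·2+0=6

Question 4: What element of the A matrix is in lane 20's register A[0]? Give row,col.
L=20→G=20>>2=5, T=20&3=0
[0]→row 5+0=5  col 0·2+0=0

5,0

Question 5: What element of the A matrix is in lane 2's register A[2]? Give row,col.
2: grp=0,tig=2
[2] (0+8,2*2+0) = (8,4)

8,4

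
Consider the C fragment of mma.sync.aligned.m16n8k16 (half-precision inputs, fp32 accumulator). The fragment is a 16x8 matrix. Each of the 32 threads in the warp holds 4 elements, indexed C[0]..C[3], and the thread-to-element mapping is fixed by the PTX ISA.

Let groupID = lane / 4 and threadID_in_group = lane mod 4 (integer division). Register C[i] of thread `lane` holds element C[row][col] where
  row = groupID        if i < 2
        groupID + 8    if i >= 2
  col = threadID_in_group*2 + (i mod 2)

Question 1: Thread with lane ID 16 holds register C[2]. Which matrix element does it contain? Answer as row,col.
12,0

lane 16: gr=4 (16/4), th=0 (16%4)
i=2: r=4+8=12, c=0*2+0=0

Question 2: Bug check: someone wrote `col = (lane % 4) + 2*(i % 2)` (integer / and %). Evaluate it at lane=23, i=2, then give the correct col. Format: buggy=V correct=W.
`(lane % 4) + 2*(i % 2)`[23,2]→3
lane 23→23/4=5, 23 mod 4=3
i=2  r:5+8→13  c:2·3+0→6
col: 3 vs 6

buggy=3 correct=6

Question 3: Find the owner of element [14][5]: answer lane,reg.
26,3

r: 14->gid=6,r8=1  c: 5->tid=2,i&1=1
L=6*4+2=26  i=1*2+1=3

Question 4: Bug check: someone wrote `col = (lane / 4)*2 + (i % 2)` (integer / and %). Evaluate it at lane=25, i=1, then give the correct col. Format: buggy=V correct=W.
buggy=13 correct=3

`(lane / 4)*2 + (i % 2)`[25,1]->13
25: gid=6,tid=1
[1] (6+0,1*2+1) = (6,3)
col: 13 vs 3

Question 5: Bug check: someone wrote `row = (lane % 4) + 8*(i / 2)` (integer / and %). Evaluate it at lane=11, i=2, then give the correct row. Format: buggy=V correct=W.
buggy=11 correct=10

`(lane % 4) + 8*(i / 2)`[11,2]=>11
11: grp=2,tig=3
[2] (2+8,3*2+0) = (10,6)
row: 11 vs 10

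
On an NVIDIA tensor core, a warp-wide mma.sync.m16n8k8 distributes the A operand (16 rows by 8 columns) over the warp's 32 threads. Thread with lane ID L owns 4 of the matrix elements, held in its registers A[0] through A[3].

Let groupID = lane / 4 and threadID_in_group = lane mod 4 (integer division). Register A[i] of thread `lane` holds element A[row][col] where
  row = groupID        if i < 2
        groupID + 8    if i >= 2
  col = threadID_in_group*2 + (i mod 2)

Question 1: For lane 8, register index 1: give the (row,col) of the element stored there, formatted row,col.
8: gr=2,th=0
[1] (2+0,0*2+1) = (2,1)

2,1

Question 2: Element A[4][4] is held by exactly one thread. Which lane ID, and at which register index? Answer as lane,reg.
18,0

r=4→G=4,rhi=0  c=4→T=2,p=0
L=4*4+2=18  i=0*2+0=0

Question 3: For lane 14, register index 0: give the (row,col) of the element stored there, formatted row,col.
3,4

14: g=3,t=2
[0] (3+0,2*2+0) = (3,4)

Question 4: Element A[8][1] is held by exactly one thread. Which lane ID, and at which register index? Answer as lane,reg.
0,3

r=8→G=0,rhi=1  c=1→T=0,p=1
L=0*4+0=0  i=1*2+1=3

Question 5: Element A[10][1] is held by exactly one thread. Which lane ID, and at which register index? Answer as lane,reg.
8,3

r=10->g=2,rb=1  c=1->t=0,b0=1
L=2*4+0=8  i=1*2+1=3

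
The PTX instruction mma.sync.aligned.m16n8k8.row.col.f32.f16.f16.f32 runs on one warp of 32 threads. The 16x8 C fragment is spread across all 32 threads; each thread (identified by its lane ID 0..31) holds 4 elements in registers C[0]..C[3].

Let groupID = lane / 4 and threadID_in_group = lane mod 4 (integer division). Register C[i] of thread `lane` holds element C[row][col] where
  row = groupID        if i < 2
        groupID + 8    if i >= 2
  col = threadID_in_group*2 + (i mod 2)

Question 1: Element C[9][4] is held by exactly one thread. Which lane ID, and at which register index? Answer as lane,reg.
6,2

r=9→G=1,rhi=1  c=4→T=2,p=0
L=1*4+2=6  i=1*2+0=2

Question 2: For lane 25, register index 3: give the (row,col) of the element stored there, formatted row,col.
14,3

lane 25: grp=6 (25/4), tig=1 (25%4)
i=3: r=6+8=14, c=1*2+1=3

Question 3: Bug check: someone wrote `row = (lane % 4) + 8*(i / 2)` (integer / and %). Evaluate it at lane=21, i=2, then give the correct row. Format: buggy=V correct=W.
`(lane % 4) + 8*(i / 2)`[21,2]⇒9
lane 21: gr=5 (21/4), th=1 (21%4)
i=2: r=5+8=13, c=1*2+0=2
row: 9 vs 13

buggy=9 correct=13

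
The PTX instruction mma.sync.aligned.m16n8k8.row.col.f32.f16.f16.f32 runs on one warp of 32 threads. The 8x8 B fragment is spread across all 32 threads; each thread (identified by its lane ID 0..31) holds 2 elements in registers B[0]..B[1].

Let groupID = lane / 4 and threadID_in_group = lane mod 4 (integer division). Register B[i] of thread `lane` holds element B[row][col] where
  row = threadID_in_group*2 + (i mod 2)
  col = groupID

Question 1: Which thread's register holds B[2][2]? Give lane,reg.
9,0

c=2⇒gr=2  r=2⇒th=1,odd=0
L=2*4+1=9  i=0=0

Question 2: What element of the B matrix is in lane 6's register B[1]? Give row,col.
lane 6: gr=1 (6/4), th=2 (6%4)
i=1: r=2*2+1=5, c=gr=1

5,1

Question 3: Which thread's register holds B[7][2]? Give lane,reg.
c:2=>grp=2  r:7=>tig=3,lo=1
L=2*4+3=11  i=1=1

11,1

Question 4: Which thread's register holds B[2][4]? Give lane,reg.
c=4→G=4  r=2→T=1,p=0
L=4*4+1=17  i=0=0

17,0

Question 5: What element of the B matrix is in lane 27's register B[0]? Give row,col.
lane 27: g=6 (27/4), t=3 (27%4)
i=0: r=3*2+0=6, c=g=6

6,6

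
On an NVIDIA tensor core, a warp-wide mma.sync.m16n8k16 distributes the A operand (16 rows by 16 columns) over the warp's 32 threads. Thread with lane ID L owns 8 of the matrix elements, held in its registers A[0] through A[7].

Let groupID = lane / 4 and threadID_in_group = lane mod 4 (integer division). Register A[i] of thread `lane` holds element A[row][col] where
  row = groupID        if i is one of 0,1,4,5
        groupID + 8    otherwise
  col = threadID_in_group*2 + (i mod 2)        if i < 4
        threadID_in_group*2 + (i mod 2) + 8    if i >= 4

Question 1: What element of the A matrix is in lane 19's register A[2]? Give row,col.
12,6

19: g=4,t=3
[2] (4+8,3*2+0+0) = (12,6)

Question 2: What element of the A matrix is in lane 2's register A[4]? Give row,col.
lane 2⇒2/4=0, 2 mod 4=2
i=4  r:0+0⇒0  c:2·2+0+8⇒12

0,12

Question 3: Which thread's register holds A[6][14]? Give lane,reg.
r:6=>grp=6,rB=0  c:14=>cB=1,tig=3,lo=0
L=6*4+3=27  i=1*4+0*2+0=4

27,4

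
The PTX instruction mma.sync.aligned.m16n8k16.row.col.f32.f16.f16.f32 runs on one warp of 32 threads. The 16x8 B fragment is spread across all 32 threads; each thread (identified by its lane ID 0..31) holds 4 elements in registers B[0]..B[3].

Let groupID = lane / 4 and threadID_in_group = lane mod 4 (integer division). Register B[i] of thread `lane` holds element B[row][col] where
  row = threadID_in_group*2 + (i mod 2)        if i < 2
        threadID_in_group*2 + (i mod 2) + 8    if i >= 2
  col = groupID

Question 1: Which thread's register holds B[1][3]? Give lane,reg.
c=3→G=3  r=1→rhi=0,T=0,p=1
L=3*4+0=12  i=0*2+1=1

12,1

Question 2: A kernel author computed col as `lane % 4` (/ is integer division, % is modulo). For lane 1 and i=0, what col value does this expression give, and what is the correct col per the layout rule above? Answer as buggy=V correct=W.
`lane % 4`[1,0]→1
1: G=0,T=1
[0] (1*2+0+0,0) = (2,0)
col: 1 vs 0

buggy=1 correct=0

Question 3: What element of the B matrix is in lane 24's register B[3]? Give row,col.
9,6

L=24->gid=24>>2=6, tid=24&3=0
[3]->row 0·2+1+8=9  col gid=6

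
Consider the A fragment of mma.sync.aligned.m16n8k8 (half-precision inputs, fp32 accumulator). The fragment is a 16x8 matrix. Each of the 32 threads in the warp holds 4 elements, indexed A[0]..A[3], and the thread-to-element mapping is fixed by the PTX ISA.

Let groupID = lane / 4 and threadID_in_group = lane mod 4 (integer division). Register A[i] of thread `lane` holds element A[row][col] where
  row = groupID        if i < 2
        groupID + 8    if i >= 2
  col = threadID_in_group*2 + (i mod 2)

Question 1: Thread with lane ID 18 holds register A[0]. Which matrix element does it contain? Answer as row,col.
4,4

L=18->g=18>>2=4, t=18&3=2
[0]->row 4+0=4  col 2·2+0=4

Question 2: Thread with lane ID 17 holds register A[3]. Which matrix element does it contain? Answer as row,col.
L=17->g=17>>2=4, t=17&3=1
[3]->row 4+8=12  col 1·2+1=3

12,3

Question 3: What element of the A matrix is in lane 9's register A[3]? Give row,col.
lane 9: g=2 (9/4), t=1 (9%4)
i=3: r=2+8=10, c=1*2+1=3

10,3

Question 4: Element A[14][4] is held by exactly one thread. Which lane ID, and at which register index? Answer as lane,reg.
r:14=>grp=6,rB=1  c:4=>tig=2,lo=0
L=6*4+2=26  i=1*2+0=2

26,2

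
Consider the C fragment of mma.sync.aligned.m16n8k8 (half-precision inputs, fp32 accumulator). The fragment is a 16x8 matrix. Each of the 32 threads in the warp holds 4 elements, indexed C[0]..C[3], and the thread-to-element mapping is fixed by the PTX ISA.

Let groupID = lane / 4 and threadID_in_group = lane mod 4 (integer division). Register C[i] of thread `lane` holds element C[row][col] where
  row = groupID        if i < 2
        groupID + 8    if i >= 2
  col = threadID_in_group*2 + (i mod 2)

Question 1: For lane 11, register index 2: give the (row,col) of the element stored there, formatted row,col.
10,6

L=11->g=11>>2=2, t=11&3=3
[2]->row 2+8=10  col 3·2+0=6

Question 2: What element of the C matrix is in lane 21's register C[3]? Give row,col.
13,3

21: grp=5,tig=1
[3] (5+8,1*2+1) = (13,3)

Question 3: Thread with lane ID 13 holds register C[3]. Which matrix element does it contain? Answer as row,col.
11,3

13: gid=3,tid=1
[3] (3+8,1*2+1) = (11,3)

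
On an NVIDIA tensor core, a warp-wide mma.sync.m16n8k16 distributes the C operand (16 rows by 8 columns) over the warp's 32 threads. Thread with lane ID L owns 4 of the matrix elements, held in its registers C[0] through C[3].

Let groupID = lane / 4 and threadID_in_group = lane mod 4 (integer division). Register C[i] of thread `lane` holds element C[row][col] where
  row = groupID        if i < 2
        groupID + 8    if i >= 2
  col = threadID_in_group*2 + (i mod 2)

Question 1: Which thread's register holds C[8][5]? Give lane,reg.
r=8⇒gr=0,Rb=1  c=5⇒th=2,odd=1
L=0*4+2=2  i=1*2+1=3

2,3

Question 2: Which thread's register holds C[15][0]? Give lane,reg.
r=15->g=7,rb=1  c=0->t=0,b0=0
L=7*4+0=28  i=1*2+0=2

28,2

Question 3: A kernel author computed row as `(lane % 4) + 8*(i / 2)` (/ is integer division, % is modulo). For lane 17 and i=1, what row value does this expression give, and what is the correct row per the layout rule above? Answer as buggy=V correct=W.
`(lane % 4) + 8*(i / 2)`[17,1]->1
lane 17->17/4=4, 17 mod 4=1
i=1  r:4+0->4  c:2·1+1->3
row: 1 vs 4

buggy=1 correct=4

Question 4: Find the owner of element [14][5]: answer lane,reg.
26,3

r:14=>grp=6,rB=1  c:5=>tig=2,lo=1
L=6*4+2=26  i=1*2+1=3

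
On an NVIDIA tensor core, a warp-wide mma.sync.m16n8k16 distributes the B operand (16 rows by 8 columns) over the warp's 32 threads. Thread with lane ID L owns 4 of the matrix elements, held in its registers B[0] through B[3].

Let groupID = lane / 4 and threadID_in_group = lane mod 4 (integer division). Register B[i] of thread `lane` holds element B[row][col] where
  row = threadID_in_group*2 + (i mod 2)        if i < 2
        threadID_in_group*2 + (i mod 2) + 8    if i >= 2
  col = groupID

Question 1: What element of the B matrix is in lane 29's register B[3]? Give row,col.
29: G=7,T=1
[3] (1*2+1+8,7) = (11,7)

11,7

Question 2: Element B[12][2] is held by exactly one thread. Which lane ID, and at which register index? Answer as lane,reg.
10,2

c=2->g=2  r=12->rb=1,t=2,b0=0
L=2*4+2=10  i=1*2+0=2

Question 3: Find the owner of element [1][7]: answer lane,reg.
c: 7->gid=7  r: 1->r8=0,tid=0,i&1=1
L=7*4+0=28  i=0*2+1=1

28,1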